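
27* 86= 2322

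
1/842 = 1/842 = 0.00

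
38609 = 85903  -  47294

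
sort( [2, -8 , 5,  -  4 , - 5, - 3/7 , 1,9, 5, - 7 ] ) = [ - 8, - 7, - 5,-4, - 3/7, 1,2,5, 5,9]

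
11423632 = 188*60764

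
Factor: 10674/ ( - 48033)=-2^1*3^ ( - 2)  =  - 2/9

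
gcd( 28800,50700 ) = 300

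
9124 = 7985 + 1139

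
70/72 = 35/36 = 0.97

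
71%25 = 21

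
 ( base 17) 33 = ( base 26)22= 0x36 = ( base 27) 20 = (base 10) 54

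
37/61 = 37/61=0.61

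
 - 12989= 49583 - 62572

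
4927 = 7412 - 2485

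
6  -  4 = 2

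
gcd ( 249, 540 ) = 3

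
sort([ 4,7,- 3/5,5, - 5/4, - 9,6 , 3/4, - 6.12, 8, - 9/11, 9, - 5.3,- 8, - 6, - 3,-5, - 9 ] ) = [-9, - 9, - 8, - 6.12, - 6, - 5.3, - 5,  -  3, - 5/4, - 9/11,  -  3/5,3/4,4,5,6,7,8,9 ] 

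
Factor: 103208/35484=2^1*3^( - 1 )* 7^1*19^1*97^1 * 2957^( - 1 )=25802/8871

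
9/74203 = 9/74203 = 0.00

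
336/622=168/311 = 0.54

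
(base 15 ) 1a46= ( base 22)bgf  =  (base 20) E4B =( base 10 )5691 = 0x163b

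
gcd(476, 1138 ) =2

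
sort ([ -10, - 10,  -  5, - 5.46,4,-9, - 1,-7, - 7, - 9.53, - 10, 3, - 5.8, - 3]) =[  -  10,-10, - 10 ,-9.53 , - 9,  -  7, - 7,-5.8, - 5.46, - 5, - 3, - 1,  3, 4]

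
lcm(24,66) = 264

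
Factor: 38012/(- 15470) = -86/35=- 2^1 * 5^(-1 )*7^( -1 )*43^1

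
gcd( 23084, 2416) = 4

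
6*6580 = 39480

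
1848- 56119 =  - 54271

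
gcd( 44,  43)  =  1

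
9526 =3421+6105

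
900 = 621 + 279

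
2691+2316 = 5007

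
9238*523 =4831474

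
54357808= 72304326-17946518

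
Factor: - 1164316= -2^2*37^1*7867^1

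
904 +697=1601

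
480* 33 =15840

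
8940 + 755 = 9695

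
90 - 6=84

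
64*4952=316928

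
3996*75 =299700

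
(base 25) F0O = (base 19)170d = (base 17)1F8F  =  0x24b7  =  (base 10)9399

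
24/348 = 2/29 = 0.07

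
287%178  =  109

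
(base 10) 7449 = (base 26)B0D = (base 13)3510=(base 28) 9e1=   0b1110100011001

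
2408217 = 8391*287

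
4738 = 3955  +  783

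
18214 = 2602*7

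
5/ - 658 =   -  5/658  =  - 0.01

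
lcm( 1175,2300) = 108100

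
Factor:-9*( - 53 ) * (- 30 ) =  - 2^1*3^3*5^1*53^1 = - 14310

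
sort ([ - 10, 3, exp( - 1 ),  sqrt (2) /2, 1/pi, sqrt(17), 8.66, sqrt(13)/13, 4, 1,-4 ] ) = [ - 10 ,  -  4, sqrt(13 ) /13, 1/pi, exp(-1 ), sqrt( 2 )/2, 1, 3,  4,sqrt (17 ), 8.66] 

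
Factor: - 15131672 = - 2^3*313^1*6043^1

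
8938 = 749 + 8189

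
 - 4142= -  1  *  4142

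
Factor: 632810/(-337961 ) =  - 2^1*5^1*13^( - 1)*25997^( - 1) * 63281^1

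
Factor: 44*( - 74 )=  - 3256  =  - 2^3 * 11^1 * 37^1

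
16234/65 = 249 + 49/65 = 249.75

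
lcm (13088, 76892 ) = 615136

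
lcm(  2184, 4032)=52416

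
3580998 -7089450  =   - 3508452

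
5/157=5/157  =  0.03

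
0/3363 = 0= 0.00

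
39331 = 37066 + 2265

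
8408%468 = 452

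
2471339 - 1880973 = 590366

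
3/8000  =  3/8000 = 0.00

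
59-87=-28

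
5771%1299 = 575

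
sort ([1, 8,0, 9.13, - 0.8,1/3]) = [ - 0.8, 0, 1/3,  1,8,9.13]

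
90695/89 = 90695/89 =1019.04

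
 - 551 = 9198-9749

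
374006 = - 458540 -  - 832546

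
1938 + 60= 1998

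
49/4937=49/4937 = 0.01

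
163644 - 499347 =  - 335703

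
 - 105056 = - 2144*49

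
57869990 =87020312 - 29150322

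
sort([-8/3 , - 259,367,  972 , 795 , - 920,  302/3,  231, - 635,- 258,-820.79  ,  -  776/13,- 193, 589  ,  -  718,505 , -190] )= [ - 920, - 820.79, - 718, - 635 , - 259, - 258,-193 ,- 190, - 776/13, - 8/3,302/3, 231,367,505,589, 795,972] 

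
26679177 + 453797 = 27132974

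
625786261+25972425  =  651758686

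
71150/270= 263 + 14/27= 263.52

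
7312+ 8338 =15650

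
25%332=25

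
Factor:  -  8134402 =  - 2^1*4067201^1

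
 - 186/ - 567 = 62/189 = 0.33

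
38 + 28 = 66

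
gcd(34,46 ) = 2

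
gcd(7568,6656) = 16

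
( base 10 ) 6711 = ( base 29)7sc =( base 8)15067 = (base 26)9O3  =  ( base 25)AIB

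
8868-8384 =484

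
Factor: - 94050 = -2^1*3^2*5^2 * 11^1*19^1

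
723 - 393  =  330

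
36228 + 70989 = 107217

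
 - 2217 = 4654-6871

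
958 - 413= 545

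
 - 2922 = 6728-9650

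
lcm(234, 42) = 1638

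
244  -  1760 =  - 1516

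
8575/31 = 8575/31 = 276.61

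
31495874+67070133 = 98566007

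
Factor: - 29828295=  -  3^2*5^1*7^1*94693^1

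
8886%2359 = 1809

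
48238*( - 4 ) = -192952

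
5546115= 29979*185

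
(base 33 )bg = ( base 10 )379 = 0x17B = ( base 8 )573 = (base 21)i1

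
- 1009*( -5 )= 5045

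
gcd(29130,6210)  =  30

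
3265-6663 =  - 3398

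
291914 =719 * 406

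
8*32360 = 258880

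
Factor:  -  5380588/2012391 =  - 2^2*3^( -3)*73^( - 1 )*281^1*1021^(  -  1 ) * 4787^1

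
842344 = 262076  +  580268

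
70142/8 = 8767 + 3/4 = 8767.75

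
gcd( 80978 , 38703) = 19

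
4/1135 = 4/1135 = 0.00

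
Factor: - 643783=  - 7^1*91969^1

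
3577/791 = 511/113 = 4.52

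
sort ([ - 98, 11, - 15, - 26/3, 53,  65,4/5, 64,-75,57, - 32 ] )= [ - 98,  -  75, - 32, - 15, - 26/3, 4/5, 11, 53, 57, 64,65]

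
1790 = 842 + 948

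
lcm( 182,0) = 0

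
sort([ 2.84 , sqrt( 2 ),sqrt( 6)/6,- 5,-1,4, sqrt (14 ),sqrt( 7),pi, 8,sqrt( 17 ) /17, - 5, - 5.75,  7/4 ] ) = [ - 5.75,  -  5, - 5, -1, sqrt(17)/17, sqrt( 6)/6, sqrt( 2), 7/4,  sqrt( 7), 2.84,pi, sqrt( 14), 4, 8]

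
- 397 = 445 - 842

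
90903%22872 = 22287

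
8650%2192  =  2074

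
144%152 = 144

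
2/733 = 2/733 = 0.00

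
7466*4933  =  36829778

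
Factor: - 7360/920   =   - 8 = -2^3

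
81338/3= 81338/3 = 27112.67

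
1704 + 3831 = 5535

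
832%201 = 28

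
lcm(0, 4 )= 0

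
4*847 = 3388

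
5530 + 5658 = 11188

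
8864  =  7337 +1527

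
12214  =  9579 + 2635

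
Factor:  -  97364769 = -3^1*31^1*1046933^1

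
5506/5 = 1101 + 1/5 = 1101.20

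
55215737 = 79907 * 691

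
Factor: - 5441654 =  - 2^1 *347^1*7841^1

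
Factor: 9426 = 2^1*3^1 * 1571^1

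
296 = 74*4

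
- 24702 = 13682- 38384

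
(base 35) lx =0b1100000000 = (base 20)1I8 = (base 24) 180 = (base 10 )768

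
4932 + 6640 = 11572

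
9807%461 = 126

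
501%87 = 66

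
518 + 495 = 1013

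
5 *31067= 155335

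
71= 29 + 42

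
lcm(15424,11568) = 46272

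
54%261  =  54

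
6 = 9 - 3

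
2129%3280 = 2129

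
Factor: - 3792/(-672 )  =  79/14=2^( -1 )*7^(  -  1 )*79^1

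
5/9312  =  5/9312 = 0.00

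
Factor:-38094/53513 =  - 2^1*3^1*7^1*59^( - 1 )= - 42/59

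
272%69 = 65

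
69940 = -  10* ( - 6994 ) 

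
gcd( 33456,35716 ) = 4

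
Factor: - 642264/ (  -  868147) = 2^3*3^1*3823^1*124021^(-1 ) = 91752/124021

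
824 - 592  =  232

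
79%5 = 4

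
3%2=1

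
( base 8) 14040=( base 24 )AH8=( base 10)6176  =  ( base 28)7OG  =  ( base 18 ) 1112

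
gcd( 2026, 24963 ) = 1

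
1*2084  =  2084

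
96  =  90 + 6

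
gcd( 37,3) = 1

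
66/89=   66/89 = 0.74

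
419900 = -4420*( - 95) 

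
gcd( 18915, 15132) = 3783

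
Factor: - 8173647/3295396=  - 2^ (-2 )*3^2*13^ ( - 1) * 127^( - 1)*499^( - 1 )*908183^1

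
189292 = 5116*37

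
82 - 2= 80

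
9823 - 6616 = 3207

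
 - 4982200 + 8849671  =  3867471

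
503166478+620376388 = 1123542866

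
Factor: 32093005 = 5^1*7^1*193^1*4751^1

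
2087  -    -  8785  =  10872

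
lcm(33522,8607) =636918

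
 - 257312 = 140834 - 398146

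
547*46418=25390646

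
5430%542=10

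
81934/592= 40967/296 = 138.40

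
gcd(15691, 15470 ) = 221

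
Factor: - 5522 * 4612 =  - 25467464 = -2^3*11^1*251^1*1153^1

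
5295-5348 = - 53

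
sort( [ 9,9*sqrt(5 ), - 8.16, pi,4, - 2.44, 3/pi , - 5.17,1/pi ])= [ - 8.16, - 5.17, - 2.44,1/pi,3/pi,pi, 4, 9,9*sqrt( 5) ] 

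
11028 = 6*1838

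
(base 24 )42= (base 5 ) 343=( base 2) 1100010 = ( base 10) 98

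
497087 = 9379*53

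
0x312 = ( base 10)786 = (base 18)27c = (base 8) 1422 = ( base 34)N4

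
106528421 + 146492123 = 253020544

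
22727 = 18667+4060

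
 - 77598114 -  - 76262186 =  - 1335928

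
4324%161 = 138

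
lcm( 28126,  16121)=1321922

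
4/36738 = 2/18369 = 0.00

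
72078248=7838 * 9196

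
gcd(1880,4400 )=40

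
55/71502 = 55/71502  =  0.00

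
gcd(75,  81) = 3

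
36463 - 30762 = 5701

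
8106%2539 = 489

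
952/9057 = 952/9057 = 0.11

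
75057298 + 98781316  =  173838614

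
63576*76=4831776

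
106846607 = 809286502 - 702439895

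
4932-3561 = 1371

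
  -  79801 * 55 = -4389055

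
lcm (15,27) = 135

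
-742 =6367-7109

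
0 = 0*11624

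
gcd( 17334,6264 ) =54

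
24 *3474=83376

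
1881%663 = 555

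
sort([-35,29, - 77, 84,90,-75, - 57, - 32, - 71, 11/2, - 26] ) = [ - 77,-75, - 71, - 57, - 35, - 32, - 26, 11/2,29, 84, 90 ]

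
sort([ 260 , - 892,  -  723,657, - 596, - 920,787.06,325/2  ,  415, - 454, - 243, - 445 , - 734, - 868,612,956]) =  [-920,  -  892,-868, - 734 , -723, - 596 , - 454, - 445, - 243 , 325/2, 260,415, 612,657,787.06, 956]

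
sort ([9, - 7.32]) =[ - 7.32 , 9 ]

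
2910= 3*970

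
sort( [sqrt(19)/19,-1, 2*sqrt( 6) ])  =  [ -1, sqrt ( 19)/19, 2*sqrt( 6)]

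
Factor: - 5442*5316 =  - 28929672 = - 2^3  *3^2*443^1*907^1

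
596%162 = 110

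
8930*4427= 39533110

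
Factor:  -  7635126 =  - 2^1* 3^1 * 23^1*61^1 * 907^1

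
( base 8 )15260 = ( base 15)2057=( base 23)CL1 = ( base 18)131A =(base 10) 6832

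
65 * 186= 12090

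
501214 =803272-302058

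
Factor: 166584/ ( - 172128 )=  -  631/652 = -2^(-2) * 163^(- 1) * 631^1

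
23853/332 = 23853/332 = 71.85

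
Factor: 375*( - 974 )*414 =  - 151213500=- 2^2*3^3  *  5^3*23^1*487^1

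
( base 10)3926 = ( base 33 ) 3jw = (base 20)9g6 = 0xF56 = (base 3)12101102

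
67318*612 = 41198616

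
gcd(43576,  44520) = 8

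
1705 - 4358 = - 2653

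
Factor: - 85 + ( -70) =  - 5^1 * 31^1 = - 155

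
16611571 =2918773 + 13692798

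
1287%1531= 1287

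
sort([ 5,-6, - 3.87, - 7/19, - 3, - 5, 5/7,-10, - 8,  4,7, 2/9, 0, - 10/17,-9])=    [ - 10, - 9  , - 8,  -  6, - 5, - 3.87, - 3,-10/17, - 7/19, 0,2/9,5/7, 4, 5, 7]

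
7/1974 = 1/282  =  0.00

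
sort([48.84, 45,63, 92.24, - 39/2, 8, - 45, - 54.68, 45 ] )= [ - 54.68,- 45, - 39/2, 8, 45, 45,48.84,63, 92.24] 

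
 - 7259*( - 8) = 58072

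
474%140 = 54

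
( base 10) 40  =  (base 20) 20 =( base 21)1j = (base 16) 28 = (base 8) 50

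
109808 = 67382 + 42426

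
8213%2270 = 1403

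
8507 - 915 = 7592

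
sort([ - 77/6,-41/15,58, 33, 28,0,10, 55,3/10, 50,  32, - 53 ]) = [ - 53, - 77/6, - 41/15,0, 3/10, 10,28,32,33,50, 55,58]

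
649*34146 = 22160754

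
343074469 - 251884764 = 91189705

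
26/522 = 13/261 = 0.05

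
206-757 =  - 551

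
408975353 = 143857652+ 265117701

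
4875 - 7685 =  - 2810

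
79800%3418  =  1186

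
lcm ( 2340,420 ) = 16380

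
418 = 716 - 298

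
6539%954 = 815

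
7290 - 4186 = 3104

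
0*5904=0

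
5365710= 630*8517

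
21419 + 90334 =111753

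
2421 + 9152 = 11573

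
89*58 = 5162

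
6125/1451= 4 +321/1451 = 4.22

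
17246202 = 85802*201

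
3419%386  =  331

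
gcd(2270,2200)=10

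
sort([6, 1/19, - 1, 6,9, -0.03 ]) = [-1, - 0.03,1/19,6, 6, 9 ]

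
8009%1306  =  173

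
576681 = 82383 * 7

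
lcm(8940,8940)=8940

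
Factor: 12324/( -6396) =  - 41^ ( - 1)*79^1 = - 79/41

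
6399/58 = 110 + 19/58 = 110.33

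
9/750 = 3/250 = 0.01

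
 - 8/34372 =- 2/8593=   -0.00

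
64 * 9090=581760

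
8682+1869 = 10551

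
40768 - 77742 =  - 36974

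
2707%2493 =214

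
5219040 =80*65238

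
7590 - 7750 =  - 160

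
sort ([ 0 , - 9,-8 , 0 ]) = [ - 9, - 8,0 , 0]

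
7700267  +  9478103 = 17178370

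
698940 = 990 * 706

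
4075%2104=1971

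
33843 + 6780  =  40623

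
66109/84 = 66109/84 = 787.01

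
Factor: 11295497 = 17^1 * 664441^1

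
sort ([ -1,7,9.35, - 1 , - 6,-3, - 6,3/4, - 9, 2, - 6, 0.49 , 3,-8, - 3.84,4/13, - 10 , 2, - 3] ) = [ - 10, - 9, - 8, - 6,-6,  -  6, - 3.84,- 3, - 3, - 1, - 1, 4/13,  0.49,3/4, 2,2,3, 7, 9.35]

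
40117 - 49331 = -9214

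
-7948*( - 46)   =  365608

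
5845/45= 129+8/9=129.89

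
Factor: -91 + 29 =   -  2^1 * 31^1 = -  62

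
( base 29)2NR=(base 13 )110A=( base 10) 2376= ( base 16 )948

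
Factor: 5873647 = 13^1* 131^1*3449^1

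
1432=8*179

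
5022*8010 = 40226220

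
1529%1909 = 1529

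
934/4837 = 934/4837 =0.19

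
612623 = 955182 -342559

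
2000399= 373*5363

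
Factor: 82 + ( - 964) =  - 2^1*3^2*7^2 = - 882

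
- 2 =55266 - 55268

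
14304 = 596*24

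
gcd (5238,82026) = 54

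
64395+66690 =131085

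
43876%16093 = 11690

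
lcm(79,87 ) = 6873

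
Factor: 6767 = 67^1*101^1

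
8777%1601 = 772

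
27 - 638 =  - 611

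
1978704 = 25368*78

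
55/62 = 55/62 =0.89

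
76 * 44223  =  3360948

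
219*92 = 20148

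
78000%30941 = 16118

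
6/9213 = 2/3071  =  0.00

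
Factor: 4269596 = 2^2*293^1*3643^1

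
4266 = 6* 711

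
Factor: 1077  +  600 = 1677 = 3^1*13^1 * 43^1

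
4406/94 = 2203/47 = 46.87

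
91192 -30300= 60892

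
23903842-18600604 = 5303238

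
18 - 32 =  - 14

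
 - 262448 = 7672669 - 7935117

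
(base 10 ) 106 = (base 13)82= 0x6A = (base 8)152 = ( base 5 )411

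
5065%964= 245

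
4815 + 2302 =7117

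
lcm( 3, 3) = 3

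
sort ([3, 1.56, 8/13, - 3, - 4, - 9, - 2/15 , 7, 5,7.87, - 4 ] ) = [ - 9  ,-4,-4, - 3, - 2/15, 8/13,  1.56 , 3, 5,7,7.87 ]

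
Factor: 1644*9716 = 2^4*3^1*7^1*137^1*347^1  =  15973104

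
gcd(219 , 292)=73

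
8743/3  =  8743/3 =2914.33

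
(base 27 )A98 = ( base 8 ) 16565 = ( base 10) 7541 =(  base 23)e5k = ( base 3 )101100022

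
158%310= 158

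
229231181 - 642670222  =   -413439041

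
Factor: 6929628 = 2^2 * 3^1*127^1*4547^1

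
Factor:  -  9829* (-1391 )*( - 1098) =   -  15012008622 =- 2^1*3^2*13^1*61^1 *107^1*9829^1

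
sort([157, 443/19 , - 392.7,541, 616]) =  [ - 392.7, 443/19, 157, 541, 616 ] 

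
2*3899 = 7798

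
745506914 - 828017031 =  -82510117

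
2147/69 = 31 +8/69 = 31.12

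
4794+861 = 5655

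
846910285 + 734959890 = 1581870175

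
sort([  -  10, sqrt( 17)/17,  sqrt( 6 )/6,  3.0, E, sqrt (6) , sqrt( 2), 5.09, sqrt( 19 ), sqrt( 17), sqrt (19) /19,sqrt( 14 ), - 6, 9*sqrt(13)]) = [-10, - 6, sqrt( 19 )/19, sqrt(17) /17,  sqrt( 6) /6,sqrt ( 2), sqrt( 6), E, 3.0, sqrt( 14), sqrt( 17 ),sqrt( 19), 5.09, 9*sqrt( 13)]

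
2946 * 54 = 159084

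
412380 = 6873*60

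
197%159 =38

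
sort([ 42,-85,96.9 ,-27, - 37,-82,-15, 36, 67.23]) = [-85,- 82, - 37,  -  27, -15, 36, 42,  67.23, 96.9]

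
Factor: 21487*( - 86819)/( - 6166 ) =2^(- 1)*17^1*3083^( - 1 )*5107^1*21487^1= 1865479853/6166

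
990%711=279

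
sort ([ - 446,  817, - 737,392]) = [ - 737,  -  446, 392, 817]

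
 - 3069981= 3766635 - 6836616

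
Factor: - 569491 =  - 13^1 *71^1*617^1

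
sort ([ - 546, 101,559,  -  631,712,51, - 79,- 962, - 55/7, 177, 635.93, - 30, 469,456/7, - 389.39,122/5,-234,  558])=[-962, - 631, - 546, - 389.39, - 234,-79, - 30,-55/7, 122/5, 51, 456/7, 101, 177, 469, 558, 559, 635.93,  712] 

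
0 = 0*852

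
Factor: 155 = 5^1*31^1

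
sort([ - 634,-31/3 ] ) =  [ - 634, - 31/3 ] 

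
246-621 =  - 375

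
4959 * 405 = 2008395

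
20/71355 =4/14271 = 0.00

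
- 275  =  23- 298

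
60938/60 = 1015 + 19/30= 1015.63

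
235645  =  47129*5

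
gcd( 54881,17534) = 1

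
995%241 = 31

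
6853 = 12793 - 5940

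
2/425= 2/425 = 0.00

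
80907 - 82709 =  - 1802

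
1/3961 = 1/3961 = 0.00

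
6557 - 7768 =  - 1211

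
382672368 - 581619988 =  - 198947620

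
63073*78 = 4919694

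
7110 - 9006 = - 1896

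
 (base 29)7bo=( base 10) 6230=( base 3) 22112202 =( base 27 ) 8ek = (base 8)14126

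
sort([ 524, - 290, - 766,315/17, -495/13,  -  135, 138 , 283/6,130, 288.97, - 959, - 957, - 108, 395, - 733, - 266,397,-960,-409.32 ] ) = [-960 , - 959, - 957, - 766, - 733, - 409.32  , - 290 , - 266, - 135, - 108, - 495/13,315/17,283/6 , 130,138,288.97,395,397,524]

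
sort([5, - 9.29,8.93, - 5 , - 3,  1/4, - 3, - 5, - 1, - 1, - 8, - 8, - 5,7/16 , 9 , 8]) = [ - 9.29, - 8, - 8 , - 5, - 5 , - 5, - 3, - 3, - 1, - 1,1/4,7/16, 5, 8, 8.93,  9]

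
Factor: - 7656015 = -3^1*5^1  *510401^1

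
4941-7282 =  - 2341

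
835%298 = 239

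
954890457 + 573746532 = 1528636989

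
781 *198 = 154638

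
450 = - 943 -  - 1393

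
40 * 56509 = 2260360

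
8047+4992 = 13039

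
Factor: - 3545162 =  - 2^1 * 1772581^1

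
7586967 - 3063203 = 4523764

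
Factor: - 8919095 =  - 5^1*29^1 * 61511^1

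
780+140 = 920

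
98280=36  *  2730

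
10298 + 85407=95705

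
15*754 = 11310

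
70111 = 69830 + 281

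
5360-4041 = 1319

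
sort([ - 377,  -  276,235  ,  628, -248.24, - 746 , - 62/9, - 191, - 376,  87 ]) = [ - 746 , - 377, - 376, - 276, - 248.24,-191, - 62/9, 87,  235,  628] 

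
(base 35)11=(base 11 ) 33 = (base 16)24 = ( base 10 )36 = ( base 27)19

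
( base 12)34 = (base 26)1e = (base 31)19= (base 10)40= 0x28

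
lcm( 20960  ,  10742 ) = 859360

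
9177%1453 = 459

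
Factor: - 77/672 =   -  11/96 = -2^ (-5)*3^( - 1) * 11^1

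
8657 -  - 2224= 10881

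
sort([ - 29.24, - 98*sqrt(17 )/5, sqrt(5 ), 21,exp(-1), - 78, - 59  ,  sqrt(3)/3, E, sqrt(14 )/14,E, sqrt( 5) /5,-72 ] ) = [ - 98*sqrt(17) /5, - 78, - 72, -59, - 29.24, sqrt(14) /14, exp( - 1), sqrt(5 ) /5, sqrt(3 )/3, sqrt ( 5 ),E, E,21] 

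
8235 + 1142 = 9377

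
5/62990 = 1/12598  =  0.00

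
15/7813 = 15/7813  =  0.00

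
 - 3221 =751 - 3972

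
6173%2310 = 1553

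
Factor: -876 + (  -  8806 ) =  - 2^1*47^1*103^1 = - 9682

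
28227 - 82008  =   - 53781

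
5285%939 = 590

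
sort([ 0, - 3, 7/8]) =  [ - 3,0,7/8]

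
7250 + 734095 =741345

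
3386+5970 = 9356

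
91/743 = 91/743 = 0.12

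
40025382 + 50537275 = 90562657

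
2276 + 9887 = 12163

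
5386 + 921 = 6307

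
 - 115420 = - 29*3980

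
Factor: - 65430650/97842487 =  - 2^1*5^2*1308613^1*97842487^( - 1 ) 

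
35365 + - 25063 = 10302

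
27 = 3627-3600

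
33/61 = 33/61  =  0.54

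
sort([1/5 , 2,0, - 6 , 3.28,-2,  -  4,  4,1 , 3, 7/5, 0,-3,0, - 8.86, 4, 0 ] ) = [- 8.86, - 6,-4, - 3,  -  2, 0, 0,  0,0, 1/5,  1, 7/5,2,3, 3.28,  4, 4]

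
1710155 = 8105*211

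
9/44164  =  9/44164  =  0.00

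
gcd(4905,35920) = 5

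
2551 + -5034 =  - 2483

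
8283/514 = 16 + 59/514= 16.11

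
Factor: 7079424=2^9*3^1 * 11^1 * 419^1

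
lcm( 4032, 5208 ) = 124992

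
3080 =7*440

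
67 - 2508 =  - 2441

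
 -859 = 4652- 5511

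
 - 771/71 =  - 771/71 = -  10.86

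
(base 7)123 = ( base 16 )42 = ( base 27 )2C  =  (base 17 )3F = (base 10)66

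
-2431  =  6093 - 8524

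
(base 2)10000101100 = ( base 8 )2054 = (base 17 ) 3BE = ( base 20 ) 2d8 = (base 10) 1068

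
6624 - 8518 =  - 1894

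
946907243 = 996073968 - 49166725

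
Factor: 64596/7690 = 2^1*3^1*5^( - 1)* 7^1 = 42/5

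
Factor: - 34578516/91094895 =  -2^2 * 3^( - 2) * 5^ ( - 1)*7^3*271^1*21767^( - 1 ) = -  371812/979515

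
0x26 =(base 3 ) 1102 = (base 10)38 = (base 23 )1F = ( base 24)1E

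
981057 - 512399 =468658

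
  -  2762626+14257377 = 11494751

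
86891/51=86891/51 = 1703.75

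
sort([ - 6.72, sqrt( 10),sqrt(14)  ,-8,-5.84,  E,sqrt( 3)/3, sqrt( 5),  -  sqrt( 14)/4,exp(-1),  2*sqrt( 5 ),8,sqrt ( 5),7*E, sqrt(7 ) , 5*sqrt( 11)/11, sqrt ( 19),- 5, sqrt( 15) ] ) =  [-8,  -  6.72, - 5.84,  -  5,  -  sqrt( 14)/4,exp(  -  1 ), sqrt(3 ) /3,5*sqrt(11)/11 , sqrt( 5), sqrt( 5 ),sqrt(7) , E,sqrt( 10),sqrt(14 ), sqrt(15 ),sqrt ( 19 ),2*sqrt( 5 ),8 , 7*E ] 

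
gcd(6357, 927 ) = 3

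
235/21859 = 235/21859 = 0.01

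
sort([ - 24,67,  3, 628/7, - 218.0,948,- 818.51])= [ - 818.51, - 218.0, - 24,3,67, 628/7,948 ] 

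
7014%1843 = 1485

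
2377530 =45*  52834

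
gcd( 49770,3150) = 630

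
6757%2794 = 1169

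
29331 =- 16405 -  - 45736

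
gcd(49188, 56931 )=3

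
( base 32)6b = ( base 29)70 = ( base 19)AD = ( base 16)CB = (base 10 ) 203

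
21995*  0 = 0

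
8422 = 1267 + 7155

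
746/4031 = 746/4031= 0.19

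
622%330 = 292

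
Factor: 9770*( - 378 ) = -2^2* 3^3*5^1 *7^1 *977^1= - 3693060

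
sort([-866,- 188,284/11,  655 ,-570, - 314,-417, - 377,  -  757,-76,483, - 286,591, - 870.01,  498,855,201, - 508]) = [ - 870.01, - 866, - 757, - 570,- 508, - 417, - 377, -314,  -  286, - 188, - 76,284/11,201, 483,498,591,655, 855 ] 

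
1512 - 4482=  - 2970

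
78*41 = 3198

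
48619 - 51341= - 2722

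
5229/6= 1743/2 = 871.50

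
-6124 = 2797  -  8921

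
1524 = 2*762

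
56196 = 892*63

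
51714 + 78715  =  130429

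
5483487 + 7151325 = 12634812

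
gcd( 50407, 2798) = 1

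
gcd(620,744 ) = 124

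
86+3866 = 3952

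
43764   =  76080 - 32316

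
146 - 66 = 80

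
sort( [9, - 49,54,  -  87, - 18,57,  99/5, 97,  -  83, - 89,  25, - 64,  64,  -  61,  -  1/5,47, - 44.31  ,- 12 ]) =[ - 89, - 87 ,-83,  -  64, - 61 , - 49, - 44.31,-18, - 12, - 1/5,9 , 99/5,25, 47,54, 57, 64, 97 ]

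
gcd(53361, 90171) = 9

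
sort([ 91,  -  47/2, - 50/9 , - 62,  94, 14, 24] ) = [ - 62, - 47/2, - 50/9, 14, 24, 91,94]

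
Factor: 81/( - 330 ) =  - 2^( - 1)*3^3*5^(-1 )*11^( - 1) = -27/110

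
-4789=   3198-7987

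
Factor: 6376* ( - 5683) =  - 2^3 * 797^1 * 5683^1= - 36234808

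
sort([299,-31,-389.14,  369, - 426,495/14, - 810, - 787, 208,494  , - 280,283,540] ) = [ - 810, - 787,  -  426, - 389.14,-280, - 31,495/14, 208,283 , 299, 369, 494,540 ] 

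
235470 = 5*47094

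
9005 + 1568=10573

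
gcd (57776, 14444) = 14444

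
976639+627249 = 1603888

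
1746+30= 1776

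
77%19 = 1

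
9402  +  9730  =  19132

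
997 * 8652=8626044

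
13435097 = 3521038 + 9914059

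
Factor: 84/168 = 2^( -1) = 1/2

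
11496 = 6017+5479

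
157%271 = 157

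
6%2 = 0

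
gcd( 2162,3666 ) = 94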